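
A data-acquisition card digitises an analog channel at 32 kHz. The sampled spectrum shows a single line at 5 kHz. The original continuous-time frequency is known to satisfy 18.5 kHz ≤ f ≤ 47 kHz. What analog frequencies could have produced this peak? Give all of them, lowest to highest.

Frequencies that alias to 5 kHz are k·fs ± 5 kHz for integer k ≥ 0.
k=0: 5 kHz.
k=1: 27 kHz, 37 kHz.
k=2: 59 kHz, 69 kHz.
Within [18.5 kHz, 47 kHz]: 27 kHz, 37 kHz.

27 kHz, 37 kHz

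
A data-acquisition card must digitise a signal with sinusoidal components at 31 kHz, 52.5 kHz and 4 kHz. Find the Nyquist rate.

105 kHz

Highest-frequency component: 52.5 kHz.
Nyquist rate = 2 × 52.5 kHz = 105 kHz.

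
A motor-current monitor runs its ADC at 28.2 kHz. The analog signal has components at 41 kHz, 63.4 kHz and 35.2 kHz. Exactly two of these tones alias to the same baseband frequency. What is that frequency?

fs/2 = 14.1 kHz.
41 kHz mod fs = 12.8 kHz.
12.8 kHz ≤ fs/2 = 14.1 kHz, appears at 12.8 kHz.
63.4 kHz mod fs = 7 kHz.
7 kHz ≤ fs/2 = 14.1 kHz, appears at 7 kHz.
35.2 kHz mod fs = 7 kHz.
7 kHz ≤ fs/2 = 14.1 kHz, appears at 7 kHz.
35.2 kHz and 63.4 kHz both map to 7 kHz.

7 kHz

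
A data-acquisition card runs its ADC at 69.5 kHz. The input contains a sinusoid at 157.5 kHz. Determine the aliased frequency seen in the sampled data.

157.5 kHz mod fs = 18.5 kHz.
18.5 kHz ≤ fs/2 = 34.75 kHz, appears at 18.5 kHz.

18.5 kHz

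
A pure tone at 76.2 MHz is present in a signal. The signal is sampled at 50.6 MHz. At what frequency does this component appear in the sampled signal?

76.2 MHz mod fs = 25.6 MHz.
25.6 MHz > fs/2 = 25.3 MHz, folds to fs − 25.6 MHz = 25 MHz.

25 MHz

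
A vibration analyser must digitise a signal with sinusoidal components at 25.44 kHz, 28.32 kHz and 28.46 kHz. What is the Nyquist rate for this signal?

56.92 kHz

Highest-frequency component: 28.46 kHz.
Nyquist rate = 2 × 28.46 kHz = 56.92 kHz.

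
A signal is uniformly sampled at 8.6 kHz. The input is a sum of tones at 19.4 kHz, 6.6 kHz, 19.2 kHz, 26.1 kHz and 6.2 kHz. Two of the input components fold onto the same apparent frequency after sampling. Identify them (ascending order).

fs/2 = 4.3 kHz.
19.4 kHz mod fs = 2.2 kHz.
2.2 kHz ≤ fs/2 = 4.3 kHz, appears at 2.2 kHz.
6.6 kHz > fs/2 = 4.3 kHz, folds to fs − 6.6 kHz = 2 kHz.
19.2 kHz mod fs = 2 kHz.
2 kHz ≤ fs/2 = 4.3 kHz, appears at 2 kHz.
26.1 kHz mod fs = 0.3 kHz.
0.3 kHz ≤ fs/2 = 4.3 kHz, appears at 0.3 kHz.
6.2 kHz > fs/2 = 4.3 kHz, folds to fs − 6.2 kHz = 2.4 kHz.
6.6 kHz and 19.2 kHz both map to 2 kHz.

6.6 kHz, 19.2 kHz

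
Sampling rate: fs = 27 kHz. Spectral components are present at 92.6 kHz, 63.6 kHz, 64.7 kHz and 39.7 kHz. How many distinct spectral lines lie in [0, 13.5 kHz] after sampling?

4

fs/2 = 13.5 kHz.
92.6 kHz mod fs = 11.6 kHz.
11.6 kHz ≤ fs/2 = 13.5 kHz, appears at 11.6 kHz.
63.6 kHz mod fs = 9.6 kHz.
9.6 kHz ≤ fs/2 = 13.5 kHz, appears at 9.6 kHz.
64.7 kHz mod fs = 10.7 kHz.
10.7 kHz ≤ fs/2 = 13.5 kHz, appears at 10.7 kHz.
39.7 kHz mod fs = 12.7 kHz.
12.7 kHz ≤ fs/2 = 13.5 kHz, appears at 12.7 kHz.
Distinct values: {9.6 kHz, 10.7 kHz, 11.6 kHz, 12.7 kHz} → 4.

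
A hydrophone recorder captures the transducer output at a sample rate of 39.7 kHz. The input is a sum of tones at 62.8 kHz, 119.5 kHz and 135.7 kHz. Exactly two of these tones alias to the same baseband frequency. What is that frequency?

fs/2 = 19.85 kHz.
62.8 kHz mod fs = 23.1 kHz.
23.1 kHz > fs/2 = 19.85 kHz, folds to fs − 23.1 kHz = 16.6 kHz.
119.5 kHz mod fs = 0.4 kHz.
0.4 kHz ≤ fs/2 = 19.85 kHz, appears at 0.4 kHz.
135.7 kHz mod fs = 16.6 kHz.
16.6 kHz ≤ fs/2 = 19.85 kHz, appears at 16.6 kHz.
62.8 kHz and 135.7 kHz both map to 16.6 kHz.

16.6 kHz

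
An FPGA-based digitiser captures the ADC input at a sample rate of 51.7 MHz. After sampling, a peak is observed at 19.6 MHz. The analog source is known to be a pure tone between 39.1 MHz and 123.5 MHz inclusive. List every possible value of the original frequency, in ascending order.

Frequencies that alias to 19.6 MHz are k·fs ± 19.6 MHz for integer k ≥ 0.
k=0: 19.6 MHz.
k=1: 32.1 MHz, 71.3 MHz.
k=2: 83.8 MHz, 123 MHz.
k=3: 135.5 MHz, 174.7 MHz.
Within [39.1 MHz, 123.5 MHz]: 71.3 MHz, 83.8 MHz, 123 MHz.

71.3 MHz, 83.8 MHz, 123 MHz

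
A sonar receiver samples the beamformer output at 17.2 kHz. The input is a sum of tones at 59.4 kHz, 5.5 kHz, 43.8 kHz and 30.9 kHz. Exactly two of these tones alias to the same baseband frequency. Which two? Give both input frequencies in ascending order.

43.8 kHz, 59.4 kHz

fs/2 = 8.6 kHz.
59.4 kHz mod fs = 7.8 kHz.
7.8 kHz ≤ fs/2 = 8.6 kHz, appears at 7.8 kHz.
5.5 kHz ≤ fs/2 = 8.6 kHz, passes unchanged.
43.8 kHz mod fs = 9.4 kHz.
9.4 kHz > fs/2 = 8.6 kHz, folds to fs − 9.4 kHz = 7.8 kHz.
30.9 kHz mod fs = 13.7 kHz.
13.7 kHz > fs/2 = 8.6 kHz, folds to fs − 13.7 kHz = 3.5 kHz.
43.8 kHz and 59.4 kHz both map to 7.8 kHz.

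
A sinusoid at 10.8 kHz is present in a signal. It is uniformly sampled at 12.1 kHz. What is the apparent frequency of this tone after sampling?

10.8 kHz > fs/2 = 6.05 kHz, folds to fs − 10.8 kHz = 1.3 kHz.

1.3 kHz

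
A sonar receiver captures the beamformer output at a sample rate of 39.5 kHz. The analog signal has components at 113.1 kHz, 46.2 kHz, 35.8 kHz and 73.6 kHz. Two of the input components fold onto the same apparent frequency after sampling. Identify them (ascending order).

73.6 kHz, 113.1 kHz

fs/2 = 19.75 kHz.
113.1 kHz mod fs = 34.1 kHz.
34.1 kHz > fs/2 = 19.75 kHz, folds to fs − 34.1 kHz = 5.4 kHz.
46.2 kHz mod fs = 6.7 kHz.
6.7 kHz ≤ fs/2 = 19.75 kHz, appears at 6.7 kHz.
35.8 kHz > fs/2 = 19.75 kHz, folds to fs − 35.8 kHz = 3.7 kHz.
73.6 kHz mod fs = 34.1 kHz.
34.1 kHz > fs/2 = 19.75 kHz, folds to fs − 34.1 kHz = 5.4 kHz.
73.6 kHz and 113.1 kHz both map to 5.4 kHz.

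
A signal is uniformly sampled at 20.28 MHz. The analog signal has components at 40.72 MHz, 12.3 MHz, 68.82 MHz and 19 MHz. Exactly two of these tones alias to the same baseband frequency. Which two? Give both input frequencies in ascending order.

12.3 MHz, 68.82 MHz

fs/2 = 10.14 MHz.
40.72 MHz mod fs = 0.16 MHz.
0.16 MHz ≤ fs/2 = 10.14 MHz, appears at 0.16 MHz.
12.3 MHz > fs/2 = 10.14 MHz, folds to fs − 12.3 MHz = 7.98 MHz.
68.82 MHz mod fs = 7.98 MHz.
7.98 MHz ≤ fs/2 = 10.14 MHz, appears at 7.98 MHz.
19 MHz > fs/2 = 10.14 MHz, folds to fs − 19 MHz = 1.28 MHz.
12.3 MHz and 68.82 MHz both map to 7.98 MHz.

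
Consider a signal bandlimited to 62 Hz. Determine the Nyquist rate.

124 Hz

Nyquist rate = 2 × 62 Hz = 124 Hz.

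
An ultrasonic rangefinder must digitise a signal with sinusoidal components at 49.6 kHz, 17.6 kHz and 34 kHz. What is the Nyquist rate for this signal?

99.2 kHz

Highest-frequency component: 49.6 kHz.
Nyquist rate = 2 × 49.6 kHz = 99.2 kHz.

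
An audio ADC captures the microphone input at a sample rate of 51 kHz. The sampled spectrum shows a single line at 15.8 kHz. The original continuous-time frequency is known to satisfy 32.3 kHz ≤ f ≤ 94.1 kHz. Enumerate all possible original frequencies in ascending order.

Frequencies that alias to 15.8 kHz are k·fs ± 15.8 kHz for integer k ≥ 0.
k=0: 15.8 kHz.
k=1: 35.2 kHz, 66.8 kHz.
k=2: 86.2 kHz, 117.8 kHz.
k=3: 137.2 kHz, 168.8 kHz.
Within [32.3 kHz, 94.1 kHz]: 35.2 kHz, 66.8 kHz, 86.2 kHz.

35.2 kHz, 66.8 kHz, 86.2 kHz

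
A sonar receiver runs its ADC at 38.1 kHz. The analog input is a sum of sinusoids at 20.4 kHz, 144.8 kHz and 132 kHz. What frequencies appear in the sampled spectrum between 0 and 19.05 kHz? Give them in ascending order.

fs/2 = 19.05 kHz.
20.4 kHz > fs/2 = 19.05 kHz, folds to fs − 20.4 kHz = 17.7 kHz.
144.8 kHz mod fs = 30.5 kHz.
30.5 kHz > fs/2 = 19.05 kHz, folds to fs − 30.5 kHz = 7.6 kHz.
132 kHz mod fs = 17.7 kHz.
17.7 kHz ≤ fs/2 = 19.05 kHz, appears at 17.7 kHz.
Distinct values: {7.6 kHz, 17.7 kHz}.

7.6 kHz, 17.7 kHz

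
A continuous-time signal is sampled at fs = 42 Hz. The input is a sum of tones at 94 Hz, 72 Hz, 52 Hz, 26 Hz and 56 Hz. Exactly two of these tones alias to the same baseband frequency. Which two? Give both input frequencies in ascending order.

fs/2 = 21 Hz.
94 Hz mod fs = 10 Hz.
10 Hz ≤ fs/2 = 21 Hz, appears at 10 Hz.
72 Hz mod fs = 30 Hz.
30 Hz > fs/2 = 21 Hz, folds to fs − 30 Hz = 12 Hz.
52 Hz mod fs = 10 Hz.
10 Hz ≤ fs/2 = 21 Hz, appears at 10 Hz.
26 Hz > fs/2 = 21 Hz, folds to fs − 26 Hz = 16 Hz.
56 Hz mod fs = 14 Hz.
14 Hz ≤ fs/2 = 21 Hz, appears at 14 Hz.
52 Hz and 94 Hz both map to 10 Hz.

52 Hz, 94 Hz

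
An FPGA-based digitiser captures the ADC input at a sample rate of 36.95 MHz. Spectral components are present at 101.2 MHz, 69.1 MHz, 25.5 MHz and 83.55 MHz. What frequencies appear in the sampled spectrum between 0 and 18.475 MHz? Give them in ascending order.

4.8 MHz, 9.65 MHz, 11.45 MHz

fs/2 = 18.475 MHz.
101.2 MHz mod fs = 27.3 MHz.
27.3 MHz > fs/2 = 18.475 MHz, folds to fs − 27.3 MHz = 9.65 MHz.
69.1 MHz mod fs = 32.15 MHz.
32.15 MHz > fs/2 = 18.475 MHz, folds to fs − 32.15 MHz = 4.8 MHz.
25.5 MHz > fs/2 = 18.475 MHz, folds to fs − 25.5 MHz = 11.45 MHz.
83.55 MHz mod fs = 9.65 MHz.
9.65 MHz ≤ fs/2 = 18.475 MHz, appears at 9.65 MHz.
Distinct values: {4.8 MHz, 9.65 MHz, 11.45 MHz}.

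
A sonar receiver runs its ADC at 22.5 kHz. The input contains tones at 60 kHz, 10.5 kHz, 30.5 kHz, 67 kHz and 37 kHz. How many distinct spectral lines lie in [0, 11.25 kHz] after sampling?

fs/2 = 11.25 kHz.
60 kHz mod fs = 15 kHz.
15 kHz > fs/2 = 11.25 kHz, folds to fs − 15 kHz = 7.5 kHz.
10.5 kHz ≤ fs/2 = 11.25 kHz, passes unchanged.
30.5 kHz mod fs = 8 kHz.
8 kHz ≤ fs/2 = 11.25 kHz, appears at 8 kHz.
67 kHz mod fs = 22 kHz.
22 kHz > fs/2 = 11.25 kHz, folds to fs − 22 kHz = 0.5 kHz.
37 kHz mod fs = 14.5 kHz.
14.5 kHz > fs/2 = 11.25 kHz, folds to fs − 14.5 kHz = 8 kHz.
Distinct values: {0.5 kHz, 7.5 kHz, 8 kHz, 10.5 kHz} → 4.

4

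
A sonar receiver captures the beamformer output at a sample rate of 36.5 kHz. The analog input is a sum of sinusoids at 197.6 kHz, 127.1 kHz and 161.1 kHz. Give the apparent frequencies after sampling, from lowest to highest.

15.1 kHz, 17.6 kHz

fs/2 = 18.25 kHz.
197.6 kHz mod fs = 15.1 kHz.
15.1 kHz ≤ fs/2 = 18.25 kHz, appears at 15.1 kHz.
127.1 kHz mod fs = 17.6 kHz.
17.6 kHz ≤ fs/2 = 18.25 kHz, appears at 17.6 kHz.
161.1 kHz mod fs = 15.1 kHz.
15.1 kHz ≤ fs/2 = 18.25 kHz, appears at 15.1 kHz.
Distinct values: {15.1 kHz, 17.6 kHz}.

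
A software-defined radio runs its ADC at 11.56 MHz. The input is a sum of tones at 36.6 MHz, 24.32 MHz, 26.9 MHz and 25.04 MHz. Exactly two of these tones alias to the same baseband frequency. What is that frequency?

fs/2 = 5.78 MHz.
36.6 MHz mod fs = 1.92 MHz.
1.92 MHz ≤ fs/2 = 5.78 MHz, appears at 1.92 MHz.
24.32 MHz mod fs = 1.2 MHz.
1.2 MHz ≤ fs/2 = 5.78 MHz, appears at 1.2 MHz.
26.9 MHz mod fs = 3.78 MHz.
3.78 MHz ≤ fs/2 = 5.78 MHz, appears at 3.78 MHz.
25.04 MHz mod fs = 1.92 MHz.
1.92 MHz ≤ fs/2 = 5.78 MHz, appears at 1.92 MHz.
25.04 MHz and 36.6 MHz both map to 1.92 MHz.

1.92 MHz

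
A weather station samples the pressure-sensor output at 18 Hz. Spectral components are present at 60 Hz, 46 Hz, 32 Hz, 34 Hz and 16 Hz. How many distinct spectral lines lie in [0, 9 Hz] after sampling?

4

fs/2 = 9 Hz.
60 Hz mod fs = 6 Hz.
6 Hz ≤ fs/2 = 9 Hz, appears at 6 Hz.
46 Hz mod fs = 10 Hz.
10 Hz > fs/2 = 9 Hz, folds to fs − 10 Hz = 8 Hz.
32 Hz mod fs = 14 Hz.
14 Hz > fs/2 = 9 Hz, folds to fs − 14 Hz = 4 Hz.
34 Hz mod fs = 16 Hz.
16 Hz > fs/2 = 9 Hz, folds to fs − 16 Hz = 2 Hz.
16 Hz > fs/2 = 9 Hz, folds to fs − 16 Hz = 2 Hz.
Distinct values: {2 Hz, 4 Hz, 6 Hz, 8 Hz} → 4.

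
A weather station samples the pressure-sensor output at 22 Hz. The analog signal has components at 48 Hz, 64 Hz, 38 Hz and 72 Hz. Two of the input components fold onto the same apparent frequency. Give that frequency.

fs/2 = 11 Hz.
48 Hz mod fs = 4 Hz.
4 Hz ≤ fs/2 = 11 Hz, appears at 4 Hz.
64 Hz mod fs = 20 Hz.
20 Hz > fs/2 = 11 Hz, folds to fs − 20 Hz = 2 Hz.
38 Hz mod fs = 16 Hz.
16 Hz > fs/2 = 11 Hz, folds to fs − 16 Hz = 6 Hz.
72 Hz mod fs = 6 Hz.
6 Hz ≤ fs/2 = 11 Hz, appears at 6 Hz.
38 Hz and 72 Hz both map to 6 Hz.

6 Hz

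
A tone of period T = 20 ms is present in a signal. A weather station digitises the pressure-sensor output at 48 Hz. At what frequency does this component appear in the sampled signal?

2 Hz

T = 20 ms → f = 1/T = 50 Hz.
50 Hz mod fs = 2 Hz.
2 Hz ≤ fs/2 = 24 Hz, appears at 2 Hz.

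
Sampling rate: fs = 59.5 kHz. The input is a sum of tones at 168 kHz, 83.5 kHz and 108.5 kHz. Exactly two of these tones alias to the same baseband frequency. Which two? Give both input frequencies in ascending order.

fs/2 = 29.75 kHz.
168 kHz mod fs = 49 kHz.
49 kHz > fs/2 = 29.75 kHz, folds to fs − 49 kHz = 10.5 kHz.
83.5 kHz mod fs = 24 kHz.
24 kHz ≤ fs/2 = 29.75 kHz, appears at 24 kHz.
108.5 kHz mod fs = 49 kHz.
49 kHz > fs/2 = 29.75 kHz, folds to fs − 49 kHz = 10.5 kHz.
108.5 kHz and 168 kHz both map to 10.5 kHz.

108.5 kHz, 168 kHz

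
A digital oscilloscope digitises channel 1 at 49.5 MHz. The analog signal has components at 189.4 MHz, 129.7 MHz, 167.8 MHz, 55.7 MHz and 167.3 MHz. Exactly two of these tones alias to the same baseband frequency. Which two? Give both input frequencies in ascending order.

129.7 MHz, 167.3 MHz

fs/2 = 24.75 MHz.
189.4 MHz mod fs = 40.9 MHz.
40.9 MHz > fs/2 = 24.75 MHz, folds to fs − 40.9 MHz = 8.6 MHz.
129.7 MHz mod fs = 30.7 MHz.
30.7 MHz > fs/2 = 24.75 MHz, folds to fs − 30.7 MHz = 18.8 MHz.
167.8 MHz mod fs = 19.3 MHz.
19.3 MHz ≤ fs/2 = 24.75 MHz, appears at 19.3 MHz.
55.7 MHz mod fs = 6.2 MHz.
6.2 MHz ≤ fs/2 = 24.75 MHz, appears at 6.2 MHz.
167.3 MHz mod fs = 18.8 MHz.
18.8 MHz ≤ fs/2 = 24.75 MHz, appears at 18.8 MHz.
129.7 MHz and 167.3 MHz both map to 18.8 MHz.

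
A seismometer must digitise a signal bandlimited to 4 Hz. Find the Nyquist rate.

8 Hz

Nyquist rate = 2 × 4 Hz = 8 Hz.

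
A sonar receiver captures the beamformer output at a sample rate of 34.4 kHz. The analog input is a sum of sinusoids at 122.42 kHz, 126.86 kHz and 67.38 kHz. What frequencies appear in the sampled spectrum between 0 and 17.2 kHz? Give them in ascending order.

fs/2 = 17.2 kHz.
122.42 kHz mod fs = 19.22 kHz.
19.22 kHz > fs/2 = 17.2 kHz, folds to fs − 19.22 kHz = 15.18 kHz.
126.86 kHz mod fs = 23.66 kHz.
23.66 kHz > fs/2 = 17.2 kHz, folds to fs − 23.66 kHz = 10.74 kHz.
67.38 kHz mod fs = 32.98 kHz.
32.98 kHz > fs/2 = 17.2 kHz, folds to fs − 32.98 kHz = 1.42 kHz.
Distinct values: {1.42 kHz, 10.74 kHz, 15.18 kHz}.

1.42 kHz, 10.74 kHz, 15.18 kHz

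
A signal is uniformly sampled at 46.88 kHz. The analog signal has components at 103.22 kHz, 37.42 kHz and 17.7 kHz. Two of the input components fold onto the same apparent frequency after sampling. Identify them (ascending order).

37.42 kHz, 103.22 kHz

fs/2 = 23.44 kHz.
103.22 kHz mod fs = 9.46 kHz.
9.46 kHz ≤ fs/2 = 23.44 kHz, appears at 9.46 kHz.
37.42 kHz > fs/2 = 23.44 kHz, folds to fs − 37.42 kHz = 9.46 kHz.
17.7 kHz ≤ fs/2 = 23.44 kHz, passes unchanged.
37.42 kHz and 103.22 kHz both map to 9.46 kHz.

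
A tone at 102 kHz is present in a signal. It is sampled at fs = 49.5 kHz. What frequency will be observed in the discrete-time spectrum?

102 kHz mod fs = 3 kHz.
3 kHz ≤ fs/2 = 24.75 kHz, appears at 3 kHz.

3 kHz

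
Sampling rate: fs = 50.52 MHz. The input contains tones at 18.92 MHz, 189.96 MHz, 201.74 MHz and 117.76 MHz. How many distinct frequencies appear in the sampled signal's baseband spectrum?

4

fs/2 = 25.26 MHz.
18.92 MHz ≤ fs/2 = 25.26 MHz, passes unchanged.
189.96 MHz mod fs = 38.4 MHz.
38.4 MHz > fs/2 = 25.26 MHz, folds to fs − 38.4 MHz = 12.12 MHz.
201.74 MHz mod fs = 50.18 MHz.
50.18 MHz > fs/2 = 25.26 MHz, folds to fs − 50.18 MHz = 0.34 MHz.
117.76 MHz mod fs = 16.72 MHz.
16.72 MHz ≤ fs/2 = 25.26 MHz, appears at 16.72 MHz.
Distinct values: {0.34 MHz, 12.12 MHz, 16.72 MHz, 18.92 MHz} → 4.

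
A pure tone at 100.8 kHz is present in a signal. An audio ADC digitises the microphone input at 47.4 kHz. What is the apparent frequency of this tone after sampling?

100.8 kHz mod fs = 6 kHz.
6 kHz ≤ fs/2 = 23.7 kHz, appears at 6 kHz.

6 kHz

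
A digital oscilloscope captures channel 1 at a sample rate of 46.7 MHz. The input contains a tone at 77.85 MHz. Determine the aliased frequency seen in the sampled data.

15.55 MHz

77.85 MHz mod fs = 31.15 MHz.
31.15 MHz > fs/2 = 23.35 MHz, folds to fs − 31.15 MHz = 15.55 MHz.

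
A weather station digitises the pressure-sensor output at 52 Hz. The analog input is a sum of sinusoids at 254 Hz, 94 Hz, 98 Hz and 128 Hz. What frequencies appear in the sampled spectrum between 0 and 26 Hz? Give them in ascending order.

6 Hz, 10 Hz, 24 Hz

fs/2 = 26 Hz.
254 Hz mod fs = 46 Hz.
46 Hz > fs/2 = 26 Hz, folds to fs − 46 Hz = 6 Hz.
94 Hz mod fs = 42 Hz.
42 Hz > fs/2 = 26 Hz, folds to fs − 42 Hz = 10 Hz.
98 Hz mod fs = 46 Hz.
46 Hz > fs/2 = 26 Hz, folds to fs − 46 Hz = 6 Hz.
128 Hz mod fs = 24 Hz.
24 Hz ≤ fs/2 = 26 Hz, appears at 24 Hz.
Distinct values: {6 Hz, 10 Hz, 24 Hz}.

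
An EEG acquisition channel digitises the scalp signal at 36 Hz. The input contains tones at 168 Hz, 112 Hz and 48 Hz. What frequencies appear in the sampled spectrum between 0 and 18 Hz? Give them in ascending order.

fs/2 = 18 Hz.
168 Hz mod fs = 24 Hz.
24 Hz > fs/2 = 18 Hz, folds to fs − 24 Hz = 12 Hz.
112 Hz mod fs = 4 Hz.
4 Hz ≤ fs/2 = 18 Hz, appears at 4 Hz.
48 Hz mod fs = 12 Hz.
12 Hz ≤ fs/2 = 18 Hz, appears at 12 Hz.
Distinct values: {4 Hz, 12 Hz}.

4 Hz, 12 Hz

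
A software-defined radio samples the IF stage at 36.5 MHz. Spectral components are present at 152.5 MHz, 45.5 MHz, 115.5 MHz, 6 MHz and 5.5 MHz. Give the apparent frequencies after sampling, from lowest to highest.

5.5 MHz, 6 MHz, 6.5 MHz, 9 MHz

fs/2 = 18.25 MHz.
152.5 MHz mod fs = 6.5 MHz.
6.5 MHz ≤ fs/2 = 18.25 MHz, appears at 6.5 MHz.
45.5 MHz mod fs = 9 MHz.
9 MHz ≤ fs/2 = 18.25 MHz, appears at 9 MHz.
115.5 MHz mod fs = 6 MHz.
6 MHz ≤ fs/2 = 18.25 MHz, appears at 6 MHz.
6 MHz ≤ fs/2 = 18.25 MHz, passes unchanged.
5.5 MHz ≤ fs/2 = 18.25 MHz, passes unchanged.
Distinct values: {5.5 MHz, 6 MHz, 6.5 MHz, 9 MHz}.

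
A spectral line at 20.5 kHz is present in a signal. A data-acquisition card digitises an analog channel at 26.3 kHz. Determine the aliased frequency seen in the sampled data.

5.8 kHz

20.5 kHz > fs/2 = 13.15 kHz, folds to fs − 20.5 kHz = 5.8 kHz.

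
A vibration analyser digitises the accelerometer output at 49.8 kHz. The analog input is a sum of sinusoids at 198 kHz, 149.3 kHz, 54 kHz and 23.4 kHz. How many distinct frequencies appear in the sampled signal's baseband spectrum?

4

fs/2 = 24.9 kHz.
198 kHz mod fs = 48.6 kHz.
48.6 kHz > fs/2 = 24.9 kHz, folds to fs − 48.6 kHz = 1.2 kHz.
149.3 kHz mod fs = 49.7 kHz.
49.7 kHz > fs/2 = 24.9 kHz, folds to fs − 49.7 kHz = 0.1 kHz.
54 kHz mod fs = 4.2 kHz.
4.2 kHz ≤ fs/2 = 24.9 kHz, appears at 4.2 kHz.
23.4 kHz ≤ fs/2 = 24.9 kHz, passes unchanged.
Distinct values: {0.1 kHz, 1.2 kHz, 4.2 kHz, 23.4 kHz} → 4.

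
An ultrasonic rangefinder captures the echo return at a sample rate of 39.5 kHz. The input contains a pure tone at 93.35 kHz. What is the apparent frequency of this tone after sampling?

93.35 kHz mod fs = 14.35 kHz.
14.35 kHz ≤ fs/2 = 19.75 kHz, appears at 14.35 kHz.

14.35 kHz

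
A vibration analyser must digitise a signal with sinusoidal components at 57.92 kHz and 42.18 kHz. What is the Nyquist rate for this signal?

115.84 kHz

Highest-frequency component: 57.92 kHz.
Nyquist rate = 2 × 57.92 kHz = 115.84 kHz.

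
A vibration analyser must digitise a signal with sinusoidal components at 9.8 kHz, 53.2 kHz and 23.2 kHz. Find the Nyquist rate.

106.4 kHz

Highest-frequency component: 53.2 kHz.
Nyquist rate = 2 × 53.2 kHz = 106.4 kHz.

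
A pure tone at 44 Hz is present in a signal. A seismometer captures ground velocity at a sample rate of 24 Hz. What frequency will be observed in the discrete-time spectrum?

44 Hz mod fs = 20 Hz.
20 Hz > fs/2 = 12 Hz, folds to fs − 20 Hz = 4 Hz.

4 Hz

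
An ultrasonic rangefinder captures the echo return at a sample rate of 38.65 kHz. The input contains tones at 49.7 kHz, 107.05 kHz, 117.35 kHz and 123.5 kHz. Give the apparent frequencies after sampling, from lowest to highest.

1.4 kHz, 7.55 kHz, 8.9 kHz, 11.05 kHz

fs/2 = 19.325 kHz.
49.7 kHz mod fs = 11.05 kHz.
11.05 kHz ≤ fs/2 = 19.325 kHz, appears at 11.05 kHz.
107.05 kHz mod fs = 29.75 kHz.
29.75 kHz > fs/2 = 19.325 kHz, folds to fs − 29.75 kHz = 8.9 kHz.
117.35 kHz mod fs = 1.4 kHz.
1.4 kHz ≤ fs/2 = 19.325 kHz, appears at 1.4 kHz.
123.5 kHz mod fs = 7.55 kHz.
7.55 kHz ≤ fs/2 = 19.325 kHz, appears at 7.55 kHz.
Distinct values: {1.4 kHz, 7.55 kHz, 8.9 kHz, 11.05 kHz}.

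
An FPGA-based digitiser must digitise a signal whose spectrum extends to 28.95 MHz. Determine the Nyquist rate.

Nyquist rate = 2 × 28.95 MHz = 57.9 MHz.

57.9 MHz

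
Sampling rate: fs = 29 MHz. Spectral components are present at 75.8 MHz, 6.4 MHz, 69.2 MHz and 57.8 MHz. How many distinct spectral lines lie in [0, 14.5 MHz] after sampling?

fs/2 = 14.5 MHz.
75.8 MHz mod fs = 17.8 MHz.
17.8 MHz > fs/2 = 14.5 MHz, folds to fs − 17.8 MHz = 11.2 MHz.
6.4 MHz ≤ fs/2 = 14.5 MHz, passes unchanged.
69.2 MHz mod fs = 11.2 MHz.
11.2 MHz ≤ fs/2 = 14.5 MHz, appears at 11.2 MHz.
57.8 MHz mod fs = 28.8 MHz.
28.8 MHz > fs/2 = 14.5 MHz, folds to fs − 28.8 MHz = 0.2 MHz.
Distinct values: {0.2 MHz, 6.4 MHz, 11.2 MHz} → 3.

3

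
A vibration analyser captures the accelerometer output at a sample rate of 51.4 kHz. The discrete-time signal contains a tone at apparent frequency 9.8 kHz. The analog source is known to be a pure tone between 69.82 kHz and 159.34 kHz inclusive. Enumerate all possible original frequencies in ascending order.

93 kHz, 112.6 kHz, 144.4 kHz

Frequencies that alias to 9.8 kHz are k·fs ± 9.8 kHz for integer k ≥ 0.
k=0: 9.8 kHz.
k=1: 41.6 kHz, 61.2 kHz.
k=2: 93 kHz, 112.6 kHz.
k=3: 144.4 kHz, 164 kHz.
k=4: 195.8 kHz, 215.4 kHz.
Within [69.82 kHz, 159.34 kHz]: 93 kHz, 112.6 kHz, 144.4 kHz.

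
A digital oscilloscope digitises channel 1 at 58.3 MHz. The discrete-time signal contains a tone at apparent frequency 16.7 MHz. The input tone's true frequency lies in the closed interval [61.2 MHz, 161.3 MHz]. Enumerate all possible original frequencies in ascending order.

75 MHz, 99.9 MHz, 133.3 MHz, 158.2 MHz

Frequencies that alias to 16.7 MHz are k·fs ± 16.7 MHz for integer k ≥ 0.
k=0: 16.7 MHz.
k=1: 41.6 MHz, 75 MHz.
k=2: 99.9 MHz, 133.3 MHz.
k=3: 158.2 MHz, 191.6 MHz.
k=4: 216.5 MHz, 249.9 MHz.
Within [61.2 MHz, 161.3 MHz]: 75 MHz, 99.9 MHz, 133.3 MHz, 158.2 MHz.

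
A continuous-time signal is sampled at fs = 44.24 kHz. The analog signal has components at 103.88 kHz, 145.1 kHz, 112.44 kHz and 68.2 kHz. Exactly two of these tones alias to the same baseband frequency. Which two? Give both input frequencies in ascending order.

fs/2 = 22.12 kHz.
103.88 kHz mod fs = 15.4 kHz.
15.4 kHz ≤ fs/2 = 22.12 kHz, appears at 15.4 kHz.
145.1 kHz mod fs = 12.38 kHz.
12.38 kHz ≤ fs/2 = 22.12 kHz, appears at 12.38 kHz.
112.44 kHz mod fs = 23.96 kHz.
23.96 kHz > fs/2 = 22.12 kHz, folds to fs − 23.96 kHz = 20.28 kHz.
68.2 kHz mod fs = 23.96 kHz.
23.96 kHz > fs/2 = 22.12 kHz, folds to fs − 23.96 kHz = 20.28 kHz.
68.2 kHz and 112.44 kHz both map to 20.28 kHz.

68.2 kHz, 112.44 kHz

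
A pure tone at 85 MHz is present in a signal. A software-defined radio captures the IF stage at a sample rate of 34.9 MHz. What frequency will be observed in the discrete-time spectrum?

85 MHz mod fs = 15.2 MHz.
15.2 MHz ≤ fs/2 = 17.45 MHz, appears at 15.2 MHz.

15.2 MHz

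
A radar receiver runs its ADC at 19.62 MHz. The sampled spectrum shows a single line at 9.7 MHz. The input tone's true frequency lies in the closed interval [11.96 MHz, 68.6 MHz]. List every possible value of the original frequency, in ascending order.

29.32 MHz, 29.54 MHz, 48.94 MHz, 49.16 MHz, 68.56 MHz

Frequencies that alias to 9.7 MHz are k·fs ± 9.7 MHz for integer k ≥ 0.
k=0: 9.7 MHz.
k=1: 9.92 MHz, 29.32 MHz.
k=2: 29.54 MHz, 48.94 MHz.
k=3: 49.16 MHz, 68.56 MHz.
k=4: 68.78 MHz, 88.18 MHz.
Within [11.96 MHz, 68.6 MHz]: 29.32 MHz, 29.54 MHz, 48.94 MHz, 49.16 MHz, 68.56 MHz.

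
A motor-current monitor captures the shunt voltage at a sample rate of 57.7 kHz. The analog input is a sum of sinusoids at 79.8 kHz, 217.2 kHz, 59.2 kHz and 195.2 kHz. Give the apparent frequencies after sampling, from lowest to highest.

fs/2 = 28.85 kHz.
79.8 kHz mod fs = 22.1 kHz.
22.1 kHz ≤ fs/2 = 28.85 kHz, appears at 22.1 kHz.
217.2 kHz mod fs = 44.1 kHz.
44.1 kHz > fs/2 = 28.85 kHz, folds to fs − 44.1 kHz = 13.6 kHz.
59.2 kHz mod fs = 1.5 kHz.
1.5 kHz ≤ fs/2 = 28.85 kHz, appears at 1.5 kHz.
195.2 kHz mod fs = 22.1 kHz.
22.1 kHz ≤ fs/2 = 28.85 kHz, appears at 22.1 kHz.
Distinct values: {1.5 kHz, 13.6 kHz, 22.1 kHz}.

1.5 kHz, 13.6 kHz, 22.1 kHz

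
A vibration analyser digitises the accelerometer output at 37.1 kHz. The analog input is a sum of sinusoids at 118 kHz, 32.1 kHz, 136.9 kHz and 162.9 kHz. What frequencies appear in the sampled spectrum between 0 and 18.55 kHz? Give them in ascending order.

fs/2 = 18.55 kHz.
118 kHz mod fs = 6.7 kHz.
6.7 kHz ≤ fs/2 = 18.55 kHz, appears at 6.7 kHz.
32.1 kHz > fs/2 = 18.55 kHz, folds to fs − 32.1 kHz = 5 kHz.
136.9 kHz mod fs = 25.6 kHz.
25.6 kHz > fs/2 = 18.55 kHz, folds to fs − 25.6 kHz = 11.5 kHz.
162.9 kHz mod fs = 14.5 kHz.
14.5 kHz ≤ fs/2 = 18.55 kHz, appears at 14.5 kHz.
Distinct values: {5 kHz, 6.7 kHz, 11.5 kHz, 14.5 kHz}.

5 kHz, 6.7 kHz, 11.5 kHz, 14.5 kHz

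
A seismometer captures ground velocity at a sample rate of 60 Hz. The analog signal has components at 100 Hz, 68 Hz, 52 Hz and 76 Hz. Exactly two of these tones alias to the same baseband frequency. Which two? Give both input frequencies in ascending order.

fs/2 = 30 Hz.
100 Hz mod fs = 40 Hz.
40 Hz > fs/2 = 30 Hz, folds to fs − 40 Hz = 20 Hz.
68 Hz mod fs = 8 Hz.
8 Hz ≤ fs/2 = 30 Hz, appears at 8 Hz.
52 Hz > fs/2 = 30 Hz, folds to fs − 52 Hz = 8 Hz.
76 Hz mod fs = 16 Hz.
16 Hz ≤ fs/2 = 30 Hz, appears at 16 Hz.
52 Hz and 68 Hz both map to 8 Hz.

52 Hz, 68 Hz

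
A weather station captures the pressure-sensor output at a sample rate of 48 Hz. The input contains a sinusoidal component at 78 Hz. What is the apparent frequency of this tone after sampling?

18 Hz

78 Hz mod fs = 30 Hz.
30 Hz > fs/2 = 24 Hz, folds to fs − 30 Hz = 18 Hz.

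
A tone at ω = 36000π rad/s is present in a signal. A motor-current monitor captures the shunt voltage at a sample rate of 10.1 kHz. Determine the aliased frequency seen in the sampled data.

ω = 36000π rad/s → f = ω/(2π) = 18000 Hz = 18 kHz.
18 kHz mod fs = 7.9 kHz.
7.9 kHz > fs/2 = 5.05 kHz, folds to fs − 7.9 kHz = 2.2 kHz.

2.2 kHz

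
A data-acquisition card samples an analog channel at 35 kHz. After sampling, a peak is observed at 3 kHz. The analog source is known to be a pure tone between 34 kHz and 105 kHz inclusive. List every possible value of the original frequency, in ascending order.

38 kHz, 67 kHz, 73 kHz, 102 kHz

Frequencies that alias to 3 kHz are k·fs ± 3 kHz for integer k ≥ 0.
k=0: 3 kHz.
k=1: 32 kHz, 38 kHz.
k=2: 67 kHz, 73 kHz.
k=3: 102 kHz, 108 kHz.
k=4: 137 kHz, 143 kHz.
Within [34 kHz, 105 kHz]: 38 kHz, 67 kHz, 73 kHz, 102 kHz.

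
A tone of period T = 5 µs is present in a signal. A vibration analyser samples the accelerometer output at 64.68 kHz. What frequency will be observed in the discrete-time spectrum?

T = 5 µs → f = 1/T = 200 kHz.
200 kHz mod fs = 5.96 kHz.
5.96 kHz ≤ fs/2 = 32.34 kHz, appears at 5.96 kHz.

5.96 kHz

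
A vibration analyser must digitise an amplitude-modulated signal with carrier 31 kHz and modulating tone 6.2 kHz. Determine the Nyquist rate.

AM sidebands sit at fc ± fm = 24.8 kHz and 37.2 kHz.
Highest-frequency component: 37.2 kHz.
Nyquist rate = 2 × 37.2 kHz = 74.4 kHz.

74.4 kHz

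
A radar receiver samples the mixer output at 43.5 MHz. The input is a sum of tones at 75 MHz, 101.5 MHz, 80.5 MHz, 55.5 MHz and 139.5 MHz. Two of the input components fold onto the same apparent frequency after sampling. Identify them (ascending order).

fs/2 = 21.75 MHz.
75 MHz mod fs = 31.5 MHz.
31.5 MHz > fs/2 = 21.75 MHz, folds to fs − 31.5 MHz = 12 MHz.
101.5 MHz mod fs = 14.5 MHz.
14.5 MHz ≤ fs/2 = 21.75 MHz, appears at 14.5 MHz.
80.5 MHz mod fs = 37 MHz.
37 MHz > fs/2 = 21.75 MHz, folds to fs − 37 MHz = 6.5 MHz.
55.5 MHz mod fs = 12 MHz.
12 MHz ≤ fs/2 = 21.75 MHz, appears at 12 MHz.
139.5 MHz mod fs = 9 MHz.
9 MHz ≤ fs/2 = 21.75 MHz, appears at 9 MHz.
55.5 MHz and 75 MHz both map to 12 MHz.

55.5 MHz, 75 MHz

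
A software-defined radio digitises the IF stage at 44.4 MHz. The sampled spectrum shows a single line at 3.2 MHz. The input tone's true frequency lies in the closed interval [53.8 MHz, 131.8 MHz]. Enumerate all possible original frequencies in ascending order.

85.6 MHz, 92 MHz, 130 MHz

Frequencies that alias to 3.2 MHz are k·fs ± 3.2 MHz for integer k ≥ 0.
k=0: 3.2 MHz.
k=1: 41.2 MHz, 47.6 MHz.
k=2: 85.6 MHz, 92 MHz.
k=3: 130 MHz, 136.4 MHz.
k=4: 174.4 MHz, 180.8 MHz.
Within [53.8 MHz, 131.8 MHz]: 85.6 MHz, 92 MHz, 130 MHz.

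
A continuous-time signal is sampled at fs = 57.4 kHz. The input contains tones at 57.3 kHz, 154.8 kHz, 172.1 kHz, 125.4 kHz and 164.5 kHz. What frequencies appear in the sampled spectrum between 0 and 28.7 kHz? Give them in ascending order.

fs/2 = 28.7 kHz.
57.3 kHz > fs/2 = 28.7 kHz, folds to fs − 57.3 kHz = 0.1 kHz.
154.8 kHz mod fs = 40 kHz.
40 kHz > fs/2 = 28.7 kHz, folds to fs − 40 kHz = 17.4 kHz.
172.1 kHz mod fs = 57.3 kHz.
57.3 kHz > fs/2 = 28.7 kHz, folds to fs − 57.3 kHz = 0.1 kHz.
125.4 kHz mod fs = 10.6 kHz.
10.6 kHz ≤ fs/2 = 28.7 kHz, appears at 10.6 kHz.
164.5 kHz mod fs = 49.7 kHz.
49.7 kHz > fs/2 = 28.7 kHz, folds to fs − 49.7 kHz = 7.7 kHz.
Distinct values: {0.1 kHz, 7.7 kHz, 10.6 kHz, 17.4 kHz}.

0.1 kHz, 7.7 kHz, 10.6 kHz, 17.4 kHz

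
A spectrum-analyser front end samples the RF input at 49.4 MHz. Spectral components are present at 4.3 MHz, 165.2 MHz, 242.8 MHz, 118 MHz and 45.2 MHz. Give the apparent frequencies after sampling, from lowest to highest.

4.2 MHz, 4.3 MHz, 17 MHz, 19.2 MHz

fs/2 = 24.7 MHz.
4.3 MHz ≤ fs/2 = 24.7 MHz, passes unchanged.
165.2 MHz mod fs = 17 MHz.
17 MHz ≤ fs/2 = 24.7 MHz, appears at 17 MHz.
242.8 MHz mod fs = 45.2 MHz.
45.2 MHz > fs/2 = 24.7 MHz, folds to fs − 45.2 MHz = 4.2 MHz.
118 MHz mod fs = 19.2 MHz.
19.2 MHz ≤ fs/2 = 24.7 MHz, appears at 19.2 MHz.
45.2 MHz > fs/2 = 24.7 MHz, folds to fs − 45.2 MHz = 4.2 MHz.
Distinct values: {4.2 MHz, 4.3 MHz, 17 MHz, 19.2 MHz}.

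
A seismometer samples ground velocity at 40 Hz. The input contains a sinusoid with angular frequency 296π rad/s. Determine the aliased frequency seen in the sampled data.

12 Hz

ω = 296π rad/s → f = ω/(2π) = 148 Hz.
148 Hz mod fs = 28 Hz.
28 Hz > fs/2 = 20 Hz, folds to fs − 28 Hz = 12 Hz.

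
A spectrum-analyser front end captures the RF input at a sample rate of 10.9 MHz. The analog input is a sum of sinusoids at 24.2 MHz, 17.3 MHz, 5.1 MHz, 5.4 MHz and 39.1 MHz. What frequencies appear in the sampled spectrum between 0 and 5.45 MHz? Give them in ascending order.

2.4 MHz, 4.5 MHz, 5.1 MHz, 5.4 MHz

fs/2 = 5.45 MHz.
24.2 MHz mod fs = 2.4 MHz.
2.4 MHz ≤ fs/2 = 5.45 MHz, appears at 2.4 MHz.
17.3 MHz mod fs = 6.4 MHz.
6.4 MHz > fs/2 = 5.45 MHz, folds to fs − 6.4 MHz = 4.5 MHz.
5.1 MHz ≤ fs/2 = 5.45 MHz, passes unchanged.
5.4 MHz ≤ fs/2 = 5.45 MHz, passes unchanged.
39.1 MHz mod fs = 6.4 MHz.
6.4 MHz > fs/2 = 5.45 MHz, folds to fs − 6.4 MHz = 4.5 MHz.
Distinct values: {2.4 MHz, 4.5 MHz, 5.1 MHz, 5.4 MHz}.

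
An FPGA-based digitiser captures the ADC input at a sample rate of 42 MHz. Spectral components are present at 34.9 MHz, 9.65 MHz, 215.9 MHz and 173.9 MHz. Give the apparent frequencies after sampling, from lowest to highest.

fs/2 = 21 MHz.
34.9 MHz > fs/2 = 21 MHz, folds to fs − 34.9 MHz = 7.1 MHz.
9.65 MHz ≤ fs/2 = 21 MHz, passes unchanged.
215.9 MHz mod fs = 5.9 MHz.
5.9 MHz ≤ fs/2 = 21 MHz, appears at 5.9 MHz.
173.9 MHz mod fs = 5.9 MHz.
5.9 MHz ≤ fs/2 = 21 MHz, appears at 5.9 MHz.
Distinct values: {5.9 MHz, 7.1 MHz, 9.65 MHz}.

5.9 MHz, 7.1 MHz, 9.65 MHz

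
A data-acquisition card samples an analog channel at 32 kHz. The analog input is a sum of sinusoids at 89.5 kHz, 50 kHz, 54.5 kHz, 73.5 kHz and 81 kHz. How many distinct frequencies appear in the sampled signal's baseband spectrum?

4

fs/2 = 16 kHz.
89.5 kHz mod fs = 25.5 kHz.
25.5 kHz > fs/2 = 16 kHz, folds to fs − 25.5 kHz = 6.5 kHz.
50 kHz mod fs = 18 kHz.
18 kHz > fs/2 = 16 kHz, folds to fs − 18 kHz = 14 kHz.
54.5 kHz mod fs = 22.5 kHz.
22.5 kHz > fs/2 = 16 kHz, folds to fs − 22.5 kHz = 9.5 kHz.
73.5 kHz mod fs = 9.5 kHz.
9.5 kHz ≤ fs/2 = 16 kHz, appears at 9.5 kHz.
81 kHz mod fs = 17 kHz.
17 kHz > fs/2 = 16 kHz, folds to fs − 17 kHz = 15 kHz.
Distinct values: {6.5 kHz, 9.5 kHz, 14 kHz, 15 kHz} → 4.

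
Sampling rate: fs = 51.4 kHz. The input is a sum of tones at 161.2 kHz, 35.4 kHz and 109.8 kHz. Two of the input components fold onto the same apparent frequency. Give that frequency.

fs/2 = 25.7 kHz.
161.2 kHz mod fs = 7 kHz.
7 kHz ≤ fs/2 = 25.7 kHz, appears at 7 kHz.
35.4 kHz > fs/2 = 25.7 kHz, folds to fs − 35.4 kHz = 16 kHz.
109.8 kHz mod fs = 7 kHz.
7 kHz ≤ fs/2 = 25.7 kHz, appears at 7 kHz.
109.8 kHz and 161.2 kHz both map to 7 kHz.

7 kHz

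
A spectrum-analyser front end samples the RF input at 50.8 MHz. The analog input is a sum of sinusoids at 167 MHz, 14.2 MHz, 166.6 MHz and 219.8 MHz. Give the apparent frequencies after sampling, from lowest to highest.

fs/2 = 25.4 MHz.
167 MHz mod fs = 14.6 MHz.
14.6 MHz ≤ fs/2 = 25.4 MHz, appears at 14.6 MHz.
14.2 MHz ≤ fs/2 = 25.4 MHz, passes unchanged.
166.6 MHz mod fs = 14.2 MHz.
14.2 MHz ≤ fs/2 = 25.4 MHz, appears at 14.2 MHz.
219.8 MHz mod fs = 16.6 MHz.
16.6 MHz ≤ fs/2 = 25.4 MHz, appears at 16.6 MHz.
Distinct values: {14.2 MHz, 14.6 MHz, 16.6 MHz}.

14.2 MHz, 14.6 MHz, 16.6 MHz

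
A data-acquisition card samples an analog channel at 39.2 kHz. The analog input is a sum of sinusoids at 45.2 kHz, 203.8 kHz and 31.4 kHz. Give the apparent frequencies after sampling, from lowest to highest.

6 kHz, 7.8 kHz

fs/2 = 19.6 kHz.
45.2 kHz mod fs = 6 kHz.
6 kHz ≤ fs/2 = 19.6 kHz, appears at 6 kHz.
203.8 kHz mod fs = 7.8 kHz.
7.8 kHz ≤ fs/2 = 19.6 kHz, appears at 7.8 kHz.
31.4 kHz > fs/2 = 19.6 kHz, folds to fs − 31.4 kHz = 7.8 kHz.
Distinct values: {6 kHz, 7.8 kHz}.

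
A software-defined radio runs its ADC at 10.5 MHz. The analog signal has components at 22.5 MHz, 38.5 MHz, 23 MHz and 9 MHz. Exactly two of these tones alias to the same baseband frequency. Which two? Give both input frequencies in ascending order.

fs/2 = 5.25 MHz.
22.5 MHz mod fs = 1.5 MHz.
1.5 MHz ≤ fs/2 = 5.25 MHz, appears at 1.5 MHz.
38.5 MHz mod fs = 7 MHz.
7 MHz > fs/2 = 5.25 MHz, folds to fs − 7 MHz = 3.5 MHz.
23 MHz mod fs = 2 MHz.
2 MHz ≤ fs/2 = 5.25 MHz, appears at 2 MHz.
9 MHz > fs/2 = 5.25 MHz, folds to fs − 9 MHz = 1.5 MHz.
9 MHz and 22.5 MHz both map to 1.5 MHz.

9 MHz, 22.5 MHz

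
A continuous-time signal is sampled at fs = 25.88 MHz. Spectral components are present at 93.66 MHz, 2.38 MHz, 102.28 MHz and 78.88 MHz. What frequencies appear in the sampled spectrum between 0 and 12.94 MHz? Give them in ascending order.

fs/2 = 12.94 MHz.
93.66 MHz mod fs = 16.02 MHz.
16.02 MHz > fs/2 = 12.94 MHz, folds to fs − 16.02 MHz = 9.86 MHz.
2.38 MHz ≤ fs/2 = 12.94 MHz, passes unchanged.
102.28 MHz mod fs = 24.64 MHz.
24.64 MHz > fs/2 = 12.94 MHz, folds to fs − 24.64 MHz = 1.24 MHz.
78.88 MHz mod fs = 1.24 MHz.
1.24 MHz ≤ fs/2 = 12.94 MHz, appears at 1.24 MHz.
Distinct values: {1.24 MHz, 2.38 MHz, 9.86 MHz}.

1.24 MHz, 2.38 MHz, 9.86 MHz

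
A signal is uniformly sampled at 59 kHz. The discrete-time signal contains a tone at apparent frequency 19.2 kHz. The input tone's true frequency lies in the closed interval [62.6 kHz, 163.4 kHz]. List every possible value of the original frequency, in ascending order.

Frequencies that alias to 19.2 kHz are k·fs ± 19.2 kHz for integer k ≥ 0.
k=0: 19.2 kHz.
k=1: 39.8 kHz, 78.2 kHz.
k=2: 98.8 kHz, 137.2 kHz.
k=3: 157.8 kHz, 196.2 kHz.
k=4: 216.8 kHz, 255.2 kHz.
Within [62.6 kHz, 163.4 kHz]: 78.2 kHz, 98.8 kHz, 137.2 kHz, 157.8 kHz.

78.2 kHz, 98.8 kHz, 137.2 kHz, 157.8 kHz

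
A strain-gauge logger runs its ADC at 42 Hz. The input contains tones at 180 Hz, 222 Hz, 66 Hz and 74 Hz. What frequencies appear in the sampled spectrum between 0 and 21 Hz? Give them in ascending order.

10 Hz, 12 Hz, 18 Hz

fs/2 = 21 Hz.
180 Hz mod fs = 12 Hz.
12 Hz ≤ fs/2 = 21 Hz, appears at 12 Hz.
222 Hz mod fs = 12 Hz.
12 Hz ≤ fs/2 = 21 Hz, appears at 12 Hz.
66 Hz mod fs = 24 Hz.
24 Hz > fs/2 = 21 Hz, folds to fs − 24 Hz = 18 Hz.
74 Hz mod fs = 32 Hz.
32 Hz > fs/2 = 21 Hz, folds to fs − 32 Hz = 10 Hz.
Distinct values: {10 Hz, 12 Hz, 18 Hz}.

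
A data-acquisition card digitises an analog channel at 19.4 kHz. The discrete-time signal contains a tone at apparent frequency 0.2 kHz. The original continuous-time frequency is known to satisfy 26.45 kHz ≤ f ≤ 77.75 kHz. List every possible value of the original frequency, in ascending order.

Frequencies that alias to 0.2 kHz are k·fs ± 0.2 kHz for integer k ≥ 0.
k=0: 0.2 kHz.
k=1: 19.2 kHz, 19.6 kHz.
k=2: 38.6 kHz, 39 kHz.
k=3: 58 kHz, 58.4 kHz.
k=4: 77.4 kHz, 77.8 kHz.
k=5: 96.8 kHz, 97.2 kHz.
Within [26.45 kHz, 77.75 kHz]: 38.6 kHz, 39 kHz, 58 kHz, 58.4 kHz, 77.4 kHz.

38.6 kHz, 39 kHz, 58 kHz, 58.4 kHz, 77.4 kHz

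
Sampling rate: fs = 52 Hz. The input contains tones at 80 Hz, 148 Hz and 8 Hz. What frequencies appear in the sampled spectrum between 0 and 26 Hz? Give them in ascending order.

fs/2 = 26 Hz.
80 Hz mod fs = 28 Hz.
28 Hz > fs/2 = 26 Hz, folds to fs − 28 Hz = 24 Hz.
148 Hz mod fs = 44 Hz.
44 Hz > fs/2 = 26 Hz, folds to fs − 44 Hz = 8 Hz.
8 Hz ≤ fs/2 = 26 Hz, passes unchanged.
Distinct values: {8 Hz, 24 Hz}.

8 Hz, 24 Hz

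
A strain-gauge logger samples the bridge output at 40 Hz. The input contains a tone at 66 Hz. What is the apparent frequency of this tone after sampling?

14 Hz

66 Hz mod fs = 26 Hz.
26 Hz > fs/2 = 20 Hz, folds to fs − 26 Hz = 14 Hz.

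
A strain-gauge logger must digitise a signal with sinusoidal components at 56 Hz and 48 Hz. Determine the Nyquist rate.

Highest-frequency component: 56 Hz.
Nyquist rate = 2 × 56 Hz = 112 Hz.

112 Hz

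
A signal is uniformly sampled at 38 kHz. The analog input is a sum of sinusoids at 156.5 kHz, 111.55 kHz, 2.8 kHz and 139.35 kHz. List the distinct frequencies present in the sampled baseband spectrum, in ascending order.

fs/2 = 19 kHz.
156.5 kHz mod fs = 4.5 kHz.
4.5 kHz ≤ fs/2 = 19 kHz, appears at 4.5 kHz.
111.55 kHz mod fs = 35.55 kHz.
35.55 kHz > fs/2 = 19 kHz, folds to fs − 35.55 kHz = 2.45 kHz.
2.8 kHz ≤ fs/2 = 19 kHz, passes unchanged.
139.35 kHz mod fs = 25.35 kHz.
25.35 kHz > fs/2 = 19 kHz, folds to fs − 25.35 kHz = 12.65 kHz.
Distinct values: {2.45 kHz, 2.8 kHz, 4.5 kHz, 12.65 kHz}.

2.45 kHz, 2.8 kHz, 4.5 kHz, 12.65 kHz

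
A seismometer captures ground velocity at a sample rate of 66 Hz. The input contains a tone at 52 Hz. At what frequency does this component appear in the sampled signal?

14 Hz

52 Hz > fs/2 = 33 Hz, folds to fs − 52 Hz = 14 Hz.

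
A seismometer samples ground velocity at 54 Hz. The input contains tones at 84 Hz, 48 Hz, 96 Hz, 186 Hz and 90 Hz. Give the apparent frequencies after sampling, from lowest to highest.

6 Hz, 12 Hz, 18 Hz, 24 Hz

fs/2 = 27 Hz.
84 Hz mod fs = 30 Hz.
30 Hz > fs/2 = 27 Hz, folds to fs − 30 Hz = 24 Hz.
48 Hz > fs/2 = 27 Hz, folds to fs − 48 Hz = 6 Hz.
96 Hz mod fs = 42 Hz.
42 Hz > fs/2 = 27 Hz, folds to fs − 42 Hz = 12 Hz.
186 Hz mod fs = 24 Hz.
24 Hz ≤ fs/2 = 27 Hz, appears at 24 Hz.
90 Hz mod fs = 36 Hz.
36 Hz > fs/2 = 27 Hz, folds to fs − 36 Hz = 18 Hz.
Distinct values: {6 Hz, 12 Hz, 18 Hz, 24 Hz}.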